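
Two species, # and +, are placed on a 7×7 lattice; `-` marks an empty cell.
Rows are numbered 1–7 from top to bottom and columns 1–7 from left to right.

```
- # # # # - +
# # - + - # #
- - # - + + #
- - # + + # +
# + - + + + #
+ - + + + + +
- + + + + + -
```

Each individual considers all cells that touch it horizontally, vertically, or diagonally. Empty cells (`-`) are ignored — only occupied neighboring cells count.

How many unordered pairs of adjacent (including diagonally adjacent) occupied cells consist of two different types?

Scan each occupied cell's neighbors to the right and below (and the two forward diagonals) so each pair is counted once.
Row 1: #(1,2)–#(1,3)= #(1,2)–#(2,2)= #(1,2)–#(2,1)= #(1,3)–#(1,4)= #(1,3)–+(2,4)≠ #(1,3)–#(2,2)= #(1,4)–#(1,5)= #(1,4)–+(2,4)≠ #(1,5)–#(2,6)= #(1,5)–+(2,4)≠ +(1,7)–#(2,7)≠ +(1,7)–#(2,6)≠  → 5/12 unlike.
Row 2: #(2,1)–#(2,2)= #(2,2)–#(3,3)= +(2,4)–+(3,5)= +(2,4)–#(3,3)≠ #(2,6)–#(2,7)= #(2,6)–+(3,6)≠ #(2,6)–#(3,7)= #(2,6)–+(3,5)≠ #(2,7)–#(3,7)= #(2,7)–+(3,6)≠  → 4/10 unlike.
Row 3: #(3,3)–#(4,3)= #(3,3)–+(4,4)≠ +(3,5)–+(3,6)= +(3,5)–+(4,5)= +(3,5)–#(4,6)≠ +(3,5)–+(4,4)= +(3,6)–#(3,7)≠ +(3,6)–#(4,6)≠ +(3,6)–+(4,7)= +(3,6)–+(4,5)= #(3,7)–+(4,7)≠ #(3,7)–#(4,6)=  → 5/12 unlike.
Row 4: #(4,3)–+(4,4)≠ #(4,3)–+(5,4)≠ #(4,3)–+(5,2)≠ +(4,4)–+(4,5)= +(4,4)–+(5,4)= +(4,4)–+(5,5)= +(4,5)–#(4,6)≠ +(4,5)–+(5,5)= +(4,5)–+(5,6)= +(4,5)–+(5,4)= #(4,6)–+(4,7)≠ #(4,6)–+(5,6)≠ #(4,6)–#(5,7)= #(4,6)–+(5,5)≠ +(4,7)–#(5,7)≠ +(4,7)–+(5,6)=  → 8/16 unlike.
Row 5: #(5,1)–+(5,2)≠ #(5,1)–+(6,1)≠ +(5,2)–+(6,3)= +(5,2)–+(6,1)= +(5,4)–+(5,5)= +(5,4)–+(6,4)= +(5,4)–+(6,5)= +(5,4)–+(6,3)= +(5,5)–+(5,6)= +(5,5)–+(6,5)= +(5,5)–+(6,6)= +(5,5)–+(6,4)= +(5,6)–#(5,7)≠ +(5,6)–+(6,6)= +(5,6)–+(6,7)= +(5,6)–+(6,5)= #(5,7)–+(6,7)≠ #(5,7)–+(6,6)≠  → 5/18 unlike.
Row 6: +(6,1)–+(7,2)= +(6,3)–+(6,4)= +(6,3)–+(7,3)= +(6,3)–+(7,4)= +(6,3)–+(7,2)= +(6,4)–+(6,5)= +(6,4)–+(7,4)= +(6,4)–+(7,5)= +(6,4)–+(7,3)= +(6,5)–+(6,6)= +(6,5)–+(7,5)= +(6,5)–+(7,6)= +(6,5)–+(7,4)= +(6,6)–+(6,7)= +(6,6)–+(7,6)= +(6,6)–+(7,5)= +(6,7)–+(7,6)=  → 0/17 unlike.
Row 7: +(7,2)–+(7,3)= +(7,3)–+(7,4)= +(7,4)–+(7,5)= +(7,5)–+(7,6)=  → 0/4 unlike.
Total adjacent occupied pairs: 89; unlike-type pairs: 27.

27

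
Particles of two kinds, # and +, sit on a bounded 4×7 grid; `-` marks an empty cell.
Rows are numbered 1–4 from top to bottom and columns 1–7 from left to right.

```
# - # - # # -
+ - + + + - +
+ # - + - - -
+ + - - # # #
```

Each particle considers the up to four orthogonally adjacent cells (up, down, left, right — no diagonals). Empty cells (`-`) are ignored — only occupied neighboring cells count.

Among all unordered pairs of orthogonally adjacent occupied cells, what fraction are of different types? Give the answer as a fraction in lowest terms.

Scan each occupied cell's neighbors to the right and below so each pair is counted once.
Row 1: #(1,1)–+(2,1)≠ #(1,3)–+(2,3)≠ #(1,5)–#(1,6)= #(1,5)–+(2,5)≠  → 3/4 unlike.
Row 2: +(2,1)–+(3,1)= +(2,3)–+(2,4)= +(2,4)–+(2,5)= +(2,4)–+(3,4)=  → 0/4 unlike.
Row 3: +(3,1)–#(3,2)≠ +(3,1)–+(4,1)= #(3,2)–+(4,2)≠  → 2/3 unlike.
Row 4: +(4,1)–+(4,2)= #(4,5)–#(4,6)= #(4,6)–#(4,7)=  → 0/3 unlike.
Total adjacent occupied pairs: 14; unlike-type pairs: 5.
5/14 is already in lowest terms.

5/14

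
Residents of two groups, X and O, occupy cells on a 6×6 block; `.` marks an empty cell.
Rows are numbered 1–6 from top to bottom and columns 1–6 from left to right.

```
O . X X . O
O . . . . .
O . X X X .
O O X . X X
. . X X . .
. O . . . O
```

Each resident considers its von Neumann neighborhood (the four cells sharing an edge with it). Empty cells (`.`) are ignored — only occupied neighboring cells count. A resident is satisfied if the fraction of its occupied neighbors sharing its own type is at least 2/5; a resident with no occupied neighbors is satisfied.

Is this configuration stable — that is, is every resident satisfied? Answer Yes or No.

Yes

(1,1)O 1/1 ✓
(1,3)X 1/1 ✓
(1,4)X 1/1 ✓
(1,6)O 0/0 ✓
(2,1)O 2/2 ✓
(3,1)O 2/2 ✓
(3,3)X 2/2 ✓
(3,4)X 2/2 ✓
(3,5)X 2/2 ✓
(4,1)O 2/2 ✓
(4,2)O 1/2 ✓
(4,3)X 2/3 ✓
(4,5)X 2/2 ✓
(4,6)X 1/1 ✓
(5,3)X 2/2 ✓
(5,4)X 1/1 ✓
(6,2)O 0/0 ✓
(6,6)O 0/0 ✓
All meet the threshold, so the configuration is stable.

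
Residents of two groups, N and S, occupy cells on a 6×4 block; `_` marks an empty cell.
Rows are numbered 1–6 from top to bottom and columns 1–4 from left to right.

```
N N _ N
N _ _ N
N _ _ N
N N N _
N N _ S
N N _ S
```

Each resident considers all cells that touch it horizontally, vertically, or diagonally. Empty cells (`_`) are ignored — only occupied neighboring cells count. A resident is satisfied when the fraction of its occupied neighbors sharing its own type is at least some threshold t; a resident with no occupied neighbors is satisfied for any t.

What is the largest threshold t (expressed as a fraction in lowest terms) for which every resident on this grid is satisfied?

(1,1)N 2/2
(1,2)N 2/2
(1,4)N 1/1
(2,1)N 3/3
(2,4)N 2/2
(3,1)N 3/3
(3,4)N 2/2
(4,1)N 4/4
(4,2)N 5/5
(4,3)N 3/4
(5,1)N 5/5
(5,2)N 6/6
(5,4)S 1/2
(6,1)N 3/3
(6,2)N 3/3
(6,4)S 1/1
The smallest same-type fraction is 1/2 at (5,4), which reduces to 1/2. Any threshold above that leaves this resident unsatisfied.

1/2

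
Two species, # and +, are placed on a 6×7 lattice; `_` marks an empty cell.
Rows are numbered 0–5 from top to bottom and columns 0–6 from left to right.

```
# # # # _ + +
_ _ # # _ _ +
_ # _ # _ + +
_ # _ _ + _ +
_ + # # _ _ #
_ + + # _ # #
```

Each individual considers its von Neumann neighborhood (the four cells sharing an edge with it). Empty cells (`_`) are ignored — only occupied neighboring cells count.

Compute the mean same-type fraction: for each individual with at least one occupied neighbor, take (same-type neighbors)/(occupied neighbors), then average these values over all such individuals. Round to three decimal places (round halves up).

Row 0: (0,0)# 1/1 · (0,1)# 2/2 · (0,2)# 3/3 · (0,3)# 2/2 · (0,5)+ 1/1 · (0,6)+ 2/2
Row 1: (1,2)# 2/2 · (1,3)# 3/3 · (1,6)+ 2/2
Row 2: (2,1)# 1/1 · (2,3)# 1/1 · (2,5)+ 1/1 · (2,6)+ 3/3
Row 3: (3,1)# 1/2 · (3,4)+ — no occupied neighbors · (3,6)+ 1/2
Row 4: (4,1)+ 1/3 · (4,2)# 1/3 · (4,3)# 2/2 · (4,6)# 1/2
Row 5: (5,1)+ 2/2 · (5,2)+ 1/3 · (5,3)# 1/2 · (5,5)# 1/1 · (5,6)# 2/2
Sum over 24 individuals: 1/1 + 2/2 + 3/3 + 2/2 + 1/1 + 2/2 + 2/2 + 3/3 + 2/2 + 1/1 + 1/1 + 1/1 + 3/3 + 1/2 + 1/2 + 1/3 + 1/3 + 2/2 + 1/2 + 2/2 + 1/3 + 1/2 + 1/1 + 2/2 = 20; mean = 20 ÷ 24 = 5/6 = 0.833333… → 0.833.

0.833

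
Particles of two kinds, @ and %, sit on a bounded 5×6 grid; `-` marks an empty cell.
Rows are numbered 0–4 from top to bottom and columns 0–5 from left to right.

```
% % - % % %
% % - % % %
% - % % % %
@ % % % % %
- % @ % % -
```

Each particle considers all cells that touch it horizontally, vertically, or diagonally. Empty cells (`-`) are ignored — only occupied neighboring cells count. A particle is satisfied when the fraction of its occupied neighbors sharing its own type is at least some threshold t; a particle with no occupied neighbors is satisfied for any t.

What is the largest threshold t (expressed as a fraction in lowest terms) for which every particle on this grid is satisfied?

(0,0)% 3/3
(0,1)% 3/3
(0,3)% 3/3
(0,4)% 5/5
(0,5)% 3/3
(1,0)% 4/4
(1,1)% 5/5
(1,3)% 6/6
(1,4)% 8/8
(1,5)% 5/5
(2,0)% 3/4
(2,2)% 6/6
(2,3)% 7/7
(2,4)% 8/8
(2,5)% 5/5
(3,0)@ 0/3
(3,1)% 4/6
(3,2)% 6/7
(3,3)% 7/8
(3,4)% 7/7
(3,5)% 4/4
(4,1)% 2/4
(4,2)@ 0/5
(4,3)% 4/5
(4,4)% 4/4
The smallest same-type fraction is 0/3 at (3,0), which reduces to 0/1. Any threshold above that leaves this particle unsatisfied.

0/1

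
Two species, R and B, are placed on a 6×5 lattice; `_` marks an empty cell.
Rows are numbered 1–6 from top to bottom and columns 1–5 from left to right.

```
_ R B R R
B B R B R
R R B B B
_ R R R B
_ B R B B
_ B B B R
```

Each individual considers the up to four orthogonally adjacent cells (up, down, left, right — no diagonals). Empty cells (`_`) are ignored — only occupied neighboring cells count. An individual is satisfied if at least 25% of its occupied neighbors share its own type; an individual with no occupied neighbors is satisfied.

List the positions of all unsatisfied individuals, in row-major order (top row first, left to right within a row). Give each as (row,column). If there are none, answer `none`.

Row 1: (1,2)R 0/2 unhappy · (1,3)B 0/3 unhappy · (1,4)R 1/3 ok · (1,5)R 2/2 ok
Row 2: (2,1)B 1/2 ok · (2,2)B 1/4 ok · (2,3)R 0/4 unhappy · (2,4)B 1/4 ok · (2,5)R 1/3 ok
Row 3: (3,1)R 1/2 ok · (3,2)R 2/4 ok · (3,3)B 1/4 ok · (3,4)B 3/4 ok · (3,5)B 2/3 ok
Row 4: (4,2)R 2/3 ok · (4,3)R 3/4 ok · (4,4)R 1/4 ok · (4,5)B 2/3 ok
Row 5: (5,2)B 1/3 ok · (5,3)R 1/4 ok · (5,4)B 2/4 ok · (5,5)B 2/3 ok
Row 6: (6,2)B 2/2 ok · (6,3)B 2/3 ok · (6,4)B 2/3 ok · (6,5)R 0/2 unhappy

(1,2), (1,3), (2,3), (6,5)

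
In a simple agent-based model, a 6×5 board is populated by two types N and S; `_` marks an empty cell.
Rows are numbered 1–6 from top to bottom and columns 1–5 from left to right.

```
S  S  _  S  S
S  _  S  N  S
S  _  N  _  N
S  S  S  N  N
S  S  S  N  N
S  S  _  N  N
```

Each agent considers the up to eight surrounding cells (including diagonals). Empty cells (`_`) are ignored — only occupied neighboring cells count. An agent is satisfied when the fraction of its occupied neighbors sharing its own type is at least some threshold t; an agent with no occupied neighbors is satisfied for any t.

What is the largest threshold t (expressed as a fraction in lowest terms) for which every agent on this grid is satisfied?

(1,1)S 2/2
(1,2)S 3/3
(1,4)S 3/4
(1,5)S 2/3
(2,1)S 3/3
(2,3)S 2/4
(2,4)N 2/6
(2,5)S 2/4
(3,1)S 3/3
(3,3)N 2/5
(3,5)N 3/4
(4,1)S 4/4
(4,2)S 6/7
(4,3)S 3/6
(4,4)N 5/7
(4,5)N 4/4
(5,1)S 5/5
(5,2)S 7/7
(5,3)S 4/7
(5,4)N 5/7
(5,5)N 5/5
(6,1)S 3/3
(6,2)S 4/4
(6,4)N 3/4
(6,5)N 3/3
The smallest same-type fraction is 2/6 at (2,4), which reduces to 1/3. Any threshold above that leaves this agent unsatisfied.

1/3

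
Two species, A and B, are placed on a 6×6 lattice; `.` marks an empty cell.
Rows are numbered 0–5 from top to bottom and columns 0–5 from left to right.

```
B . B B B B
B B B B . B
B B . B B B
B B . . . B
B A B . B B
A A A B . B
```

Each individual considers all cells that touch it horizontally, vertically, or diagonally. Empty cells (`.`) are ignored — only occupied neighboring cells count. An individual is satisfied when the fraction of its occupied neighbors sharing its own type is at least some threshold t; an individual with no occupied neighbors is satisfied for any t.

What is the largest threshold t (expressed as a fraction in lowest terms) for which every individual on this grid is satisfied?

(0,0)B 2/2
(0,2)B 4/4
(0,3)B 4/4
(0,4)B 4/4
(0,5)B 2/2
(1,0)B 4/4
(1,1)B 6/6
(1,2)B 6/6
(1,3)B 6/6
(1,5)B 4/4
(2,0)B 5/5
(2,1)B 6/6
(2,3)B 3/3
(2,4)B 5/5
(2,5)B 3/3
(3,0)B 4/5
(3,1)B 5/6
(3,5)B 4/4
(4,0)B 2/5
(4,1)A 3/7
(4,2)B 2/5
(4,4)B 4/4
(4,5)B 3/3
(5,0)A 2/3
(5,1)A 3/5
(5,2)A 2/4
(5,3)B 2/3
(5,5)B 2/2
The smallest same-type fraction is 2/5 at (4,0), which reduces to 2/5. Any threshold above that leaves this individual unsatisfied.

2/5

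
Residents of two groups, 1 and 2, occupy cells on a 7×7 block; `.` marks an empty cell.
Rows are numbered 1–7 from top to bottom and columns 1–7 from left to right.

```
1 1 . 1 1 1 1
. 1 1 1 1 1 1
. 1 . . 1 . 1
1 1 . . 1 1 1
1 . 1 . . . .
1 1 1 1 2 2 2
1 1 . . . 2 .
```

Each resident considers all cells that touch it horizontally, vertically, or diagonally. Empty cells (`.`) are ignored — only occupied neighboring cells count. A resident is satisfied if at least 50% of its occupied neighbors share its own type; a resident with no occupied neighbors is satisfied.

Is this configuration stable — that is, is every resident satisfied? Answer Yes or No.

Yes

(1,1)1 2/2 ✓
(1,2)1 3/3 ✓
(1,4)1 4/4 ✓
(1,5)1 5/5 ✓
(1,6)1 5/5 ✓
(1,7)1 3/3 ✓
(2,2)1 4/4 ✓
(2,3)1 5/5 ✓
(2,4)1 5/5 ✓
(2,5)1 6/6 ✓
(2,6)1 7/7 ✓
(2,7)1 4/4 ✓
(3,2)1 4/4 ✓
(3,5)1 5/5 ✓
(3,7)1 4/4 ✓
(4,1)1 3/3 ✓
(4,2)1 4/4 ✓
(4,5)1 2/2 ✓
(4,6)1 4/4 ✓
(4,7)1 2/2 ✓
(5,1)1 4/4 ✓
(5,3)1 4/4 ✓
(6,1)1 4/4 ✓
(6,2)1 6/6 ✓
(6,3)1 4/4 ✓
(6,4)1 2/3 ✓
(6,5)2 2/3 ✓
(6,6)2 3/3 ✓
(6,7)2 2/2 ✓
(7,1)1 3/3 ✓
(7,2)1 4/4 ✓
(7,6)2 3/3 ✓
All meet the threshold, so the configuration is stable.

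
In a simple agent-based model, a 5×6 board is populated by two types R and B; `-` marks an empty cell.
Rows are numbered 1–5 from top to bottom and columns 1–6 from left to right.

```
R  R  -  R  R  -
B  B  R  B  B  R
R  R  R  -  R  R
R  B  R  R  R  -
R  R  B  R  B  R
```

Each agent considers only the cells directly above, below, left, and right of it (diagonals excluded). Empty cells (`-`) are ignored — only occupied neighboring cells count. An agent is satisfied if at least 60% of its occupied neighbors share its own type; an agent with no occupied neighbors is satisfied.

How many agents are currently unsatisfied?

(1,1)R 1/2 unhappy
(1,2)R 1/2 unhappy
(1,4)R 1/2 unhappy
(1,5)R 1/2 unhappy
(2,1)B 1/3 unhappy
(2,2)B 1/4 unhappy
(2,3)R 1/3 unhappy
(2,4)B 1/3 unhappy
(2,5)B 1/4 unhappy
(2,6)R 1/2 unhappy
(3,1)R 2/3 ok
(3,2)R 2/4 unhappy
(3,3)R 3/3 ok
(3,5)R 2/3 ok
(3,6)R 2/2 ok
(4,1)R 2/3 ok
(4,2)B 0/4 unhappy
(4,3)R 2/4 unhappy
(4,4)R 3/3 ok
(4,5)R 2/3 ok
(5,1)R 2/2 ok
(5,2)R 1/3 unhappy
(5,3)B 0/3 unhappy
(5,4)R 1/3 unhappy
(5,5)B 0/3 unhappy
(5,6)R 0/1 unhappy
Unsatisfied: (1,1), (1,2), (1,4), (1,5), (2,1), (2,2), (2,3), (2,4), (2,5), (2,6), (3,2), (4,2), (4,3), (5,2), (5,3), (5,4), (5,5), (5,6) — 18 in total.

18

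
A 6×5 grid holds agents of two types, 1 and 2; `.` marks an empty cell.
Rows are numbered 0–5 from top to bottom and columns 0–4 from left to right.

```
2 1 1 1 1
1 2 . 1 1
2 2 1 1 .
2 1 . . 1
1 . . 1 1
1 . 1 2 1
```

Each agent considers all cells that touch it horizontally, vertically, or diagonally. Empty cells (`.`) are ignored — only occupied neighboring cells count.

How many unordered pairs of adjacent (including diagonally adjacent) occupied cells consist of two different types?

Scan each occupied cell's neighbors to the right and below (and the two forward diagonals) so each pair is counted once.
Row 0: 2(0,0)–1(0,1)≠ 2(0,0)–1(1,0)≠ 2(0,0)–2(1,1)= 1(0,1)–1(0,2)= 1(0,1)–2(1,1)≠ 1(0,1)–1(1,0)= 1(0,2)–1(0,3)= 1(0,2)–1(1,3)= 1(0,2)–2(1,1)≠ 1(0,3)–1(0,4)= 1(0,3)–1(1,3)= 1(0,3)–1(1,4)= 1(0,4)–1(1,4)= 1(0,4)–1(1,3)=  → 4/14 unlike.
Row 1: 1(1,0)–2(1,1)≠ 1(1,0)–2(2,0)≠ 1(1,0)–2(2,1)≠ 2(1,1)–2(2,1)= 2(1,1)–1(2,2)≠ 2(1,1)–2(2,0)= 1(1,3)–1(1,4)= 1(1,3)–1(2,3)= 1(1,3)–1(2,2)= 1(1,4)–1(2,3)=  → 4/10 unlike.
Row 2: 2(2,0)–2(2,1)= 2(2,0)–2(3,0)= 2(2,0)–1(3,1)≠ 2(2,1)–1(2,2)≠ 2(2,1)–1(3,1)≠ 2(2,1)–2(3,0)= 1(2,2)–1(2,3)= 1(2,2)–1(3,1)= 1(2,3)–1(3,4)=  → 3/9 unlike.
Row 3: 2(3,0)–1(3,1)≠ 2(3,0)–1(4,0)≠ 1(3,1)–1(4,0)= 1(3,4)–1(4,4)= 1(3,4)–1(4,3)=  → 2/5 unlike.
Row 4: 1(4,0)–1(5,0)= 1(4,3)–1(4,4)= 1(4,3)–2(5,3)≠ 1(4,3)–1(5,4)= 1(4,3)–1(5,2)= 1(4,4)–1(5,4)= 1(4,4)–2(5,3)≠  → 2/7 unlike.
Row 5: 1(5,2)–2(5,3)≠ 2(5,3)–1(5,4)≠  → 2/2 unlike.
Total adjacent occupied pairs: 47; unlike-type pairs: 17.

17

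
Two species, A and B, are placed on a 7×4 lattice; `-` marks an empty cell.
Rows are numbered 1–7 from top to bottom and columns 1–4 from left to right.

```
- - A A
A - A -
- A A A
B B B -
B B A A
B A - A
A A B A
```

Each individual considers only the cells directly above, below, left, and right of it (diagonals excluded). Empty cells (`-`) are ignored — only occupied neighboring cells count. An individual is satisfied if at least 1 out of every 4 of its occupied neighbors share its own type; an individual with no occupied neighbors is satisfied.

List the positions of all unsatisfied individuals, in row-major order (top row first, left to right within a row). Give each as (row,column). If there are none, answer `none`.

Row 1: (1,3)A 2/2 ✓ · (1,4)A 1/1 ✓
Row 2: (2,1)A 0/0 ✓ · (2,3)A 2/2 ✓
Row 3: (3,2)A 1/2 ✓ · (3,3)A 3/4 ✓ · (3,4)A 1/1 ✓
Row 4: (4,1)B 2/2 ✓ · (4,2)B 3/4 ✓ · (4,3)B 1/3 ✓
Row 5: (5,1)B 3/3 ✓ · (5,2)B 2/4 ✓ · (5,3)A 1/3 ✓ · (5,4)A 2/2 ✓
Row 6: (6,1)B 1/3 ✓ · (6,2)A 1/3 ✓ · (6,4)A 2/2 ✓
Row 7: (7,1)A 1/2 ✓ · (7,2)A 2/3 ✓ · (7,3)B 0/2 ✗ · (7,4)A 1/2 ✓

(7,3)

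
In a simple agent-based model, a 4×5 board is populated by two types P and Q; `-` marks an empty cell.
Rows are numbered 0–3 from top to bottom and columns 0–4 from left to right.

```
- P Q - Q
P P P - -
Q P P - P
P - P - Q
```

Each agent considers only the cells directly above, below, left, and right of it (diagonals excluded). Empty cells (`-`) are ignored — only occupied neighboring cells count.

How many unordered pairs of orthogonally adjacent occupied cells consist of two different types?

Scan each occupied cell's neighbors to the right and below so each pair is counted once.
Row 0: P(0,1)–Q(0,2)≠ P(0,1)–P(1,1)= Q(0,2)–P(1,2)≠  → 2/3 unlike.
Row 1: P(1,0)–P(1,1)= P(1,0)–Q(2,0)≠ P(1,1)–P(1,2)= P(1,1)–P(2,1)= P(1,2)–P(2,2)=  → 1/5 unlike.
Row 2: Q(2,0)–P(2,1)≠ Q(2,0)–P(3,0)≠ P(2,1)–P(2,2)= P(2,2)–P(3,2)= P(2,4)–Q(3,4)≠  → 3/5 unlike.
Total adjacent occupied pairs: 13; unlike-type pairs: 6.

6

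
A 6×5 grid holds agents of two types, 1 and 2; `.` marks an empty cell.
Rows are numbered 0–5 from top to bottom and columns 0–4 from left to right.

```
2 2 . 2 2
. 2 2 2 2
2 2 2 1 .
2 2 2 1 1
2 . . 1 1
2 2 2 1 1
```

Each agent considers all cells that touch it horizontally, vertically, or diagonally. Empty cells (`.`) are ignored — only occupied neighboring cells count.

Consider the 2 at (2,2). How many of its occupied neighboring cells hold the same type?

Occupied neighbors of (2,2): (1,1)=2, (1,2)=2, (1,3)=2, (2,1)=2, (2,3)=1, (3,1)=2, (3,2)=2, (3,3)=1.
Same type (2): 6 of 8.

6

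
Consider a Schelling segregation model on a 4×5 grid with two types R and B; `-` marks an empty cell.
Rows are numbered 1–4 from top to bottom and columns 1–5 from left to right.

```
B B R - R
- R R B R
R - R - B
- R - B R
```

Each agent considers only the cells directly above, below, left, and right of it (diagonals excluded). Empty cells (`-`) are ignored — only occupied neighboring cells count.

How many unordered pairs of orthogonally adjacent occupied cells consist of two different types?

7

Scan each occupied cell's neighbors to the right and below so each pair is counted once.
Row 1: B(1,1)–B(1,2)= B(1,2)–R(1,3)≠ B(1,2)–R(2,2)≠ R(1,3)–R(2,3)= R(1,5)–R(2,5)=  → 2/5 unlike.
Row 2: R(2,2)–R(2,3)= R(2,3)–B(2,4)≠ R(2,3)–R(3,3)= B(2,4)–R(2,5)≠ R(2,5)–B(3,5)≠  → 3/5 unlike.
Row 3: B(3,5)–R(4,5)≠  → 1/1 unlike.
Row 4: B(4,4)–R(4,5)≠  → 1/1 unlike.
Total adjacent occupied pairs: 12; unlike-type pairs: 7.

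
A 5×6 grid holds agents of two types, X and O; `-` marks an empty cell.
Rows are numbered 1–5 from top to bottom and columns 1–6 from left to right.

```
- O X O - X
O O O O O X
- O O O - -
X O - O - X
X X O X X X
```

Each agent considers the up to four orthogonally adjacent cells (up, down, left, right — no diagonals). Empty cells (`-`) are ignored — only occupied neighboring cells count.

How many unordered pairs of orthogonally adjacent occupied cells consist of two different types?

Scan each occupied cell's neighbors to the right and below so each pair is counted once.
From row 1: 3 unlike of 6 pairs (running 3/6).
From row 2: 1 unlike of 8 pairs (running 4/14).
From row 3: 0 unlike of 4 pairs (running 4/18).
From row 4: 3 unlike of 5 pairs (running 7/23).
From row 5: 2 unlike of 5 pairs (running 9/28).
Total adjacent occupied pairs: 28; unlike-type pairs: 9.

9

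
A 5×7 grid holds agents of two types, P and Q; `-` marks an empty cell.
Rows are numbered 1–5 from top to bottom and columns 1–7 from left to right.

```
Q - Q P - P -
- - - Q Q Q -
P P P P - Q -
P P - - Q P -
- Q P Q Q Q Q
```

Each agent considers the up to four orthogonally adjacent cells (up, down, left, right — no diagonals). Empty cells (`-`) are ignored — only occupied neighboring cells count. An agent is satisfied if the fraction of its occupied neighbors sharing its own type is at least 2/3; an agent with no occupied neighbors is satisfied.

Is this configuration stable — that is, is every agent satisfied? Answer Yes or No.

No

(1,1)Q 0/0 ✓
(1,3)Q 0/1 ✗
(1,4)P 0/2 ✗
(1,6)P 0/1 ✗
(2,4)Q 1/3 ✗
(2,5)Q 2/2 ✓
(2,6)Q 2/3 ✓
(3,1)P 2/2 ✓
(3,2)P 3/3 ✓
(3,3)P 2/2 ✓
(3,4)P 1/2 ✗
(3,6)Q 1/2 ✗
(4,1)P 2/2 ✓
(4,2)P 2/3 ✓
(4,5)Q 1/2 ✗
(4,6)P 0/3 ✗
(5,2)Q 0/2 ✗
(5,3)P 0/2 ✗
(5,4)Q 1/2 ✗
(5,5)Q 3/3 ✓
(5,6)Q 2/3 ✓
(5,7)Q 1/1 ✓
For instance (1,3) has only 0/1 same-type neighbors, below 2/3.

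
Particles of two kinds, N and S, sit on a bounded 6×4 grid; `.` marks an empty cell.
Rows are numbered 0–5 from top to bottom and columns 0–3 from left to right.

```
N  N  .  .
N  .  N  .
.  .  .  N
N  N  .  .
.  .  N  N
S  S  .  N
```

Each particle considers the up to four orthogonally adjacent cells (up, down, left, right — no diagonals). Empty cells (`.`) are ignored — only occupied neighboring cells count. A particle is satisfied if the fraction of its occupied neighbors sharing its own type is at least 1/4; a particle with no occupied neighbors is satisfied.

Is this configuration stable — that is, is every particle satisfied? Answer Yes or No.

(0,0)N 2/2 ok
(0,1)N 1/1 ok
(1,0)N 1/1 ok
(1,2)N 0/0 ok
(2,3)N 0/0 ok
(3,0)N 1/1 ok
(3,1)N 1/1 ok
(4,2)N 1/1 ok
(4,3)N 2/2 ok
(5,0)S 1/1 ok
(5,1)S 1/1 ok
(5,3)N 1/1 ok
All meet the threshold, so the configuration is stable.

Yes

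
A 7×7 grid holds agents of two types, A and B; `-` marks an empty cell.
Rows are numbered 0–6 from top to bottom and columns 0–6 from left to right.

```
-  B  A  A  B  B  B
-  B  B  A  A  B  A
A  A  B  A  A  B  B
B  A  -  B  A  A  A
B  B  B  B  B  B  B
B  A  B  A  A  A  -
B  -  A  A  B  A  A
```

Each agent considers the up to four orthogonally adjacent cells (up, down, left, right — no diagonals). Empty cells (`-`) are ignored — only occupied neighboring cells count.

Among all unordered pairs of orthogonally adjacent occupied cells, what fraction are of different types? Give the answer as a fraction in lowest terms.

Scan each occupied cell's neighbors to the right and below so each pair is counted once.
Row 0: B(0,1)–A(0,2)≠ B(0,1)–B(1,1)= A(0,2)–A(0,3)= A(0,2)–B(1,2)≠ A(0,3)–B(0,4)≠ A(0,3)–A(1,3)= B(0,4)–B(0,5)= B(0,4)–A(1,4)≠ B(0,5)–B(0,6)= B(0,5)–B(1,5)= B(0,6)–A(1,6)≠  → 5/11 unlike.
Row 1: B(1,1)–B(1,2)= B(1,1)–A(2,1)≠ B(1,2)–A(1,3)≠ B(1,2)–B(2,2)= A(1,3)–A(1,4)= A(1,3)–A(2,3)= A(1,4)–B(1,5)≠ A(1,4)–A(2,4)= B(1,5)–A(1,6)≠ B(1,5)–B(2,5)= A(1,6)–B(2,6)≠  → 5/11 unlike.
Row 2: A(2,0)–A(2,1)= A(2,0)–B(3,0)≠ A(2,1)–B(2,2)≠ A(2,1)–A(3,1)= B(2,2)–A(2,3)≠ A(2,3)–A(2,4)= A(2,3)–B(3,3)≠ A(2,4)–B(2,5)≠ A(2,4)–A(3,4)= B(2,5)–B(2,6)= B(2,5)–A(3,5)≠ B(2,6)–A(3,6)≠  → 7/12 unlike.
Row 3: B(3,0)–A(3,1)≠ B(3,0)–B(4,0)= A(3,1)–B(4,1)≠ B(3,3)–A(3,4)≠ B(3,3)–B(4,3)= A(3,4)–A(3,5)= A(3,4)–B(4,4)≠ A(3,5)–A(3,6)= A(3,5)–B(4,5)≠ A(3,6)–B(4,6)≠  → 6/10 unlike.
Row 4: B(4,0)–B(4,1)= B(4,0)–B(5,0)= B(4,1)–B(4,2)= B(4,1)–A(5,1)≠ B(4,2)–B(4,3)= B(4,2)–B(5,2)= B(4,3)–B(4,4)= B(4,3)–A(5,3)≠ B(4,4)–B(4,5)= B(4,4)–A(5,4)≠ B(4,5)–B(4,6)= B(4,5)–A(5,5)≠  → 4/12 unlike.
Row 5: B(5,0)–A(5,1)≠ B(5,0)–B(6,0)= A(5,1)–B(5,2)≠ B(5,2)–A(5,3)≠ B(5,2)–A(6,2)≠ A(5,3)–A(5,4)= A(5,3)–A(6,3)= A(5,4)–A(5,5)= A(5,4)–B(6,4)≠ A(5,5)–A(6,5)=  → 5/10 unlike.
Row 6: A(6,2)–A(6,3)= A(6,3)–B(6,4)≠ B(6,4)–A(6,5)≠ A(6,5)–A(6,6)=  → 2/4 unlike.
Total adjacent occupied pairs: 70; unlike-type pairs: 34.
34/70 reduces to 17/35.

17/35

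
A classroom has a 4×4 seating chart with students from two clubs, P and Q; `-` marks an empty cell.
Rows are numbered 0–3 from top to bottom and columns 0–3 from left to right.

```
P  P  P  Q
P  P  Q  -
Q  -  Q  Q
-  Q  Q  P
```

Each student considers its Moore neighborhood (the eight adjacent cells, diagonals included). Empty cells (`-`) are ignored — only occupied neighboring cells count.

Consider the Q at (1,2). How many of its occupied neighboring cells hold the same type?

Occupied neighbors of (1,2): (0,1)=P, (0,2)=P, (0,3)=Q, (1,1)=P, (2,2)=Q, (2,3)=Q.
Same type (Q): 3 of 6.

3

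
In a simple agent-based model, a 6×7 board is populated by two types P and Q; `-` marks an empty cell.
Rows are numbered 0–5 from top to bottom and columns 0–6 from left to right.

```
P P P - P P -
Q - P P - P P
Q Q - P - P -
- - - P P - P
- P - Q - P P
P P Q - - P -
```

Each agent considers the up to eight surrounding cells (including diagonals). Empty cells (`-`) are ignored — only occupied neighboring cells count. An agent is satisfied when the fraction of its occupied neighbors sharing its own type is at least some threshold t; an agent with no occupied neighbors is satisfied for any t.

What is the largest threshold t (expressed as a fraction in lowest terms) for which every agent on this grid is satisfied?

Row 0: (0,0)P 1/2 · (0,1)P 3/4 · (0,2)P 3/3 · (0,4)P 3/3 · (0,5)P 3/3
Row 1: (1,0)Q 2/4 · (1,2)P 4/5 · (1,3)P 4/4 · (1,5)P 4/4 · (1,6)P 3/3
Row 2: (2,0)Q 2/2 · (2,1)Q 2/3 · (2,3)P 4/4 · (2,5)P 4/4
Row 3: (3,3)P 2/3 · (3,4)P 4/5 · (3,6)P 3/3
Row 4: (4,1)P 2/3 · (4,3)Q 1/3 · (4,5)P 4/4 · (4,6)P 3/3
Row 5: (5,0)P 2/2 · (5,1)P 2/3 · (5,2)Q 1/3 · (5,5)P 2/2
The smallest same-type fraction is 1/3 at (4,3), which reduces to 1/3. Any threshold above that leaves this agent unsatisfied.

1/3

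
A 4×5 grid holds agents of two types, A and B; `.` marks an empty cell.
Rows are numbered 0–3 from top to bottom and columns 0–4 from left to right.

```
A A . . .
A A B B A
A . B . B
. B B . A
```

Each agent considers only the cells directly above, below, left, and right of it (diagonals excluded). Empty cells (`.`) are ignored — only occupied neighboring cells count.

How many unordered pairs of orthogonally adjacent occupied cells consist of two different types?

Scan each occupied cell's neighbors to the right and below so each pair is counted once.
Row 0: A(0,0)–A(0,1)= A(0,0)–A(1,0)= A(0,1)–A(1,1)=  → 0/3 unlike.
Row 1: A(1,0)–A(1,1)= A(1,0)–A(2,0)= A(1,1)–B(1,2)≠ B(1,2)–B(1,3)= B(1,2)–B(2,2)= B(1,3)–A(1,4)≠ A(1,4)–B(2,4)≠  → 3/7 unlike.
Row 2: B(2,2)–B(3,2)= B(2,4)–A(3,4)≠  → 1/2 unlike.
Row 3: B(3,1)–B(3,2)=  → 0/1 unlike.
Total adjacent occupied pairs: 13; unlike-type pairs: 4.

4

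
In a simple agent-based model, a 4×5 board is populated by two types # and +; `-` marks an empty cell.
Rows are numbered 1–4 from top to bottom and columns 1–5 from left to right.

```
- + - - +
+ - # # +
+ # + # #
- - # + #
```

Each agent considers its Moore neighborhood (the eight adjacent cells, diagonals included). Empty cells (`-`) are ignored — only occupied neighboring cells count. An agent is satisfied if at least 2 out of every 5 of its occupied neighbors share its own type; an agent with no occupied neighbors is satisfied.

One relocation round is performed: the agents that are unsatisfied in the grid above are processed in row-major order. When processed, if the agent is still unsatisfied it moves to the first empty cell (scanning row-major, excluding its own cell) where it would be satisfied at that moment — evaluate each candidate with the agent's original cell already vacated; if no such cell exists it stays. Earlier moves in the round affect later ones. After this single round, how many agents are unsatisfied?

1

Initially unsatisfied (in order): (2,5), (3,3), (4,4).
  (2,5) → (1,1).
  (3,3) → (2,2).
  (4,4) → (1,3).
Resulting grid:
+ + + - +
+ + # # -
+ # - # #
- - # - #
Unsatisfied now: (1,5).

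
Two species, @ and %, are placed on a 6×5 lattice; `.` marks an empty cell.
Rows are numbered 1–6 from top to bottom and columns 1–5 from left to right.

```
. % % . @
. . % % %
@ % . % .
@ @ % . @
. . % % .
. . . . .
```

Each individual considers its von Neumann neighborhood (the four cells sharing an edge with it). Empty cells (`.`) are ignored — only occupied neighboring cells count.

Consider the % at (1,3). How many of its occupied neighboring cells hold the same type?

2

Occupied neighbors of (1,3): (2,3)=%, (1,2)=%.
Same type (%): 2 of 2.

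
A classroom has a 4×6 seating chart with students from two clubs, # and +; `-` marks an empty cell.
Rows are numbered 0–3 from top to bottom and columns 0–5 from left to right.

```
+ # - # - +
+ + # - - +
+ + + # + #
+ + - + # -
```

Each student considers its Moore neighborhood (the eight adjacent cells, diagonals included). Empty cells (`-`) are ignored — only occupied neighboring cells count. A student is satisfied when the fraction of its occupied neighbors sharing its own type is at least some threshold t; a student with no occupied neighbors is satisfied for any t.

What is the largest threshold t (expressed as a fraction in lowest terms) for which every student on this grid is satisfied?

1/4

Row 0: (0,0)+ 2/3 · (0,1)# 1/4 · (0,3)# 1/1 · (0,5)+ 1/1
Row 1: (1,0)+ 4/5 · (1,1)+ 5/7 · (1,2)# 3/6 · (1,5)+ 2/3
Row 2: (2,0)+ 5/5 · (2,1)+ 6/7 · (2,2)+ 4/6 · (2,3)# 2/5 · (2,4)+ 2/5 · (2,5)# 1/3
Row 3: (3,0)+ 3/3 · (3,1)+ 4/4 · (3,3)+ 2/4 · (3,4)# 2/4
The smallest same-type fraction is 1/4 at (0,1), which reduces to 1/4. Any threshold above that leaves this student unsatisfied.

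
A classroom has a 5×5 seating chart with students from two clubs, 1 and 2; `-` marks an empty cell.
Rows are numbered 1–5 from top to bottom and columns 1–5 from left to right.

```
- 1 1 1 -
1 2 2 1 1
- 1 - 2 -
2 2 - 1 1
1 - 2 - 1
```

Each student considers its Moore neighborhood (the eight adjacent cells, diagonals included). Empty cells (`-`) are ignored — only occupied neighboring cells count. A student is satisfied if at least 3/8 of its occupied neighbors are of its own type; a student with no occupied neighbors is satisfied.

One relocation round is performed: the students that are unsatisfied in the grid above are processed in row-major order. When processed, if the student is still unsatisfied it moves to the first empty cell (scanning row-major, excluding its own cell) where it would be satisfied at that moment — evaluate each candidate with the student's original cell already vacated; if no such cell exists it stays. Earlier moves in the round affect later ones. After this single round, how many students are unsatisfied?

0

Initially unsatisfied (in order): (2,2), (2,3), (3,2), (3,4), (4,1), (5,1).
  (2,2) → (3,1).
  (2,3) → (3,3).
  (3,2) → (1,1).
  (3,4) → (3,2).
  (4,1): now satisfied by earlier moves; stays.
  (5,1) → (1,5).
Resulting grid:
1 1 1 1 1
1 - - 1 1
2 2 2 - -
2 2 - 1 1
- - 2 - 1
All satisfied now.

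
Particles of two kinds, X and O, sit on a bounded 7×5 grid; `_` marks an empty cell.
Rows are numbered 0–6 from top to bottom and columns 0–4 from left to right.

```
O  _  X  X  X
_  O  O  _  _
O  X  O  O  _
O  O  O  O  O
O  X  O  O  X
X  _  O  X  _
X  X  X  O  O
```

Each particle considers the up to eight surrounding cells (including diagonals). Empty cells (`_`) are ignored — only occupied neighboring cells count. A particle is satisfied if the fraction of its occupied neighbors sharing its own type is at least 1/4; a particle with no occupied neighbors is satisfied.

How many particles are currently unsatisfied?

Row 0: (0,0)O 1/1 ✓ · (0,2)X 1/3 ✓ · (0,3)X 2/3 ✓ · (0,4)X 1/1 ✓
Row 1: (1,1)O 4/6 ✓ · (1,2)O 3/6 ✓
Row 2: (2,0)O 3/4 ✓ · (2,1)X 0/7 ✗ · (2,2)O 6/7 ✓ · (2,3)O 5/5 ✓
Row 3: (3,0)O 3/5 ✓ · (3,1)O 6/8 ✓ · (3,2)O 6/8 ✓ · (3,3)O 6/7 ✓ · (3,4)O 3/4 ✓
Row 4: (4,0)O 2/4 ✓ · (4,1)X 1/7 ✗ · (4,2)O 5/7 ✓ · (4,3)O 5/7 ✓ · (4,4)X 1/4 ✓
Row 5: (5,0)X 3/4 ✓ · (5,2)O 3/7 ✓ · (5,3)X 2/7 ✓
Row 6: (6,0)X 2/2 ✓ · (6,1)X 3/4 ✓ · (6,2)X 2/4 ✓ · (6,3)O 2/4 ✓ · (6,4)O 1/2 ✓
Unsatisfied: (2,1), (4,1) — 2 in total.

2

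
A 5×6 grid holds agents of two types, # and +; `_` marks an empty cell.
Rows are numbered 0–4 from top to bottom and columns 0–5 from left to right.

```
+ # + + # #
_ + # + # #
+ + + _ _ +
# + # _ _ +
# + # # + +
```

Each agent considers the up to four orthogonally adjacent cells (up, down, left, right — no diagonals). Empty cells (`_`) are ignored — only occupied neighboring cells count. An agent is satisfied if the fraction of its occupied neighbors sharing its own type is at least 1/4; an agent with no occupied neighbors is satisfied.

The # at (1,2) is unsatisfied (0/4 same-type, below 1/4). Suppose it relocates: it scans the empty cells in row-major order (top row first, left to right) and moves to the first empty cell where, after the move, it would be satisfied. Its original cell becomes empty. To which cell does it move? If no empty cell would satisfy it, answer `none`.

(2,4)

Vacating (1,2). Empty cells in order:
  (1,0): 0/3 same-type → still unsatisfied.
  (2,3): 0/2 same-type → still unsatisfied.
  (2,4): 1/2 same-type → satisfied — stop here.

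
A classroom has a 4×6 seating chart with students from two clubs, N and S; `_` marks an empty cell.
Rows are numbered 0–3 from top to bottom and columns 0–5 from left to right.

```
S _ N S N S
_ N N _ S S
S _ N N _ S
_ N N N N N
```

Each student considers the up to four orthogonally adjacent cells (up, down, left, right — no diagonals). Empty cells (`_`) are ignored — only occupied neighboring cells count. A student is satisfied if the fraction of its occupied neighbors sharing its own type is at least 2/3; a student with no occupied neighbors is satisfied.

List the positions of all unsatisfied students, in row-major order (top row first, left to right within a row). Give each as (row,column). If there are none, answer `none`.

(0,2), (0,3), (0,4), (0,5), (1,4), (2,5), (3,5)

(0,0)S 0/0 ✓
(0,2)N 1/2 ✗
(0,3)S 0/2 ✗
(0,4)N 0/3 ✗
(0,5)S 1/2 ✗
(1,1)N 1/1 ✓
(1,2)N 3/3 ✓
(1,4)S 1/2 ✗
(1,5)S 3/3 ✓
(2,0)S 0/0 ✓
(2,2)N 3/3 ✓
(2,3)N 2/2 ✓
(2,5)S 1/2 ✗
(3,1)N 1/1 ✓
(3,2)N 3/3 ✓
(3,3)N 3/3 ✓
(3,4)N 2/2 ✓
(3,5)N 1/2 ✗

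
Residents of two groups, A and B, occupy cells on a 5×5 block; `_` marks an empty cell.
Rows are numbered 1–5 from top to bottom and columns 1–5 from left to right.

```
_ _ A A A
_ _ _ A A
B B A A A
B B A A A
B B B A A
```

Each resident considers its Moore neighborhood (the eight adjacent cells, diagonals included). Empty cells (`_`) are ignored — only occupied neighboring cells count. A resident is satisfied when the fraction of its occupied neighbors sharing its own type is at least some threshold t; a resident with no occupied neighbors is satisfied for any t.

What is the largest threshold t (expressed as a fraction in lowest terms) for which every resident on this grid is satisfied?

Row 1: (1,3)A 2/2 · (1,4)A 4/4 · (1,5)A 3/3
Row 2: (2,4)A 7/7 · (2,5)A 5/5
Row 3: (3,1)B 3/3 · (3,2)B 3/5 · (3,3)A 4/6 · (3,4)A 7/7 · (3,5)A 5/5
Row 4: (4,1)B 5/5 · (4,2)B 6/8 · (4,3)A 4/8 · (4,4)A 7/8 · (4,5)A 5/5
Row 5: (5,1)B 3/3 · (5,2)B 4/5 · (5,3)B 2/5 · (5,4)A 4/5 · (5,5)A 3/3
The smallest same-type fraction is 2/5 at (5,3), which reduces to 2/5. Any threshold above that leaves this resident unsatisfied.

2/5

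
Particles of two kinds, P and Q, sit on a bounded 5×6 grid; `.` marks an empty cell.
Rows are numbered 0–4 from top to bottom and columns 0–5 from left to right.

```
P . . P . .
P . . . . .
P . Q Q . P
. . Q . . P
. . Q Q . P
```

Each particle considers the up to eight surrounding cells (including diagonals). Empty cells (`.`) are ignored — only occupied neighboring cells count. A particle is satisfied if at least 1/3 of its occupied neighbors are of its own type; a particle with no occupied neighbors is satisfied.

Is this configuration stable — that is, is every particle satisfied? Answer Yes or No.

(0,0)P 1/1 ✓
(0,3)P 0/0 ✓
(1,0)P 2/2 ✓
(2,0)P 1/1 ✓
(2,2)Q 2/2 ✓
(2,3)Q 2/2 ✓
(2,5)P 1/1 ✓
(3,2)Q 4/4 ✓
(3,5)P 2/2 ✓
(4,2)Q 2/2 ✓
(4,3)Q 2/2 ✓
(4,5)P 1/1 ✓
All meet the threshold, so the configuration is stable.

Yes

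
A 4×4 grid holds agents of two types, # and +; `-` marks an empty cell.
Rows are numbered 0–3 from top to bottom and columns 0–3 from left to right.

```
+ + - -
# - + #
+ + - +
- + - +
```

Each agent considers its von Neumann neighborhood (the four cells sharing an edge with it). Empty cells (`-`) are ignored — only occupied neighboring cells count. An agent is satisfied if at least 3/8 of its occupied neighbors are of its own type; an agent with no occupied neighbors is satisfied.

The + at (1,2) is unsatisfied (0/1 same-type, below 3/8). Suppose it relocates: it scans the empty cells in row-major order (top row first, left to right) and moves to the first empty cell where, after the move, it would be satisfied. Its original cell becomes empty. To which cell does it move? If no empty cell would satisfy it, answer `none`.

(0,2)

Vacating (1,2). Empty cells in order:
  (0,2): 1/1 same-type → satisfied — stop here.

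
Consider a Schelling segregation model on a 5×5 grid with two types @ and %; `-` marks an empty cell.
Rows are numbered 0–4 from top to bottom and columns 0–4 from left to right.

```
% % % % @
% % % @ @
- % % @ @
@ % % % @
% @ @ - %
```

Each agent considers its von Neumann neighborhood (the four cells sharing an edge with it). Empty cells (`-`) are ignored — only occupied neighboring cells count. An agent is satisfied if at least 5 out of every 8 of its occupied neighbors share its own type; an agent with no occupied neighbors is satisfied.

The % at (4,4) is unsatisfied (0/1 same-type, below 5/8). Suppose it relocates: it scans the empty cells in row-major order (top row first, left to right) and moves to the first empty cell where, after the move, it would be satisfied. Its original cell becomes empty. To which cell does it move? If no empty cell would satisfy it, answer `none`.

(2,0)

Vacating (4,4). Empty cells in order:
  (2,0): 2/3 same-type → satisfied — stop here.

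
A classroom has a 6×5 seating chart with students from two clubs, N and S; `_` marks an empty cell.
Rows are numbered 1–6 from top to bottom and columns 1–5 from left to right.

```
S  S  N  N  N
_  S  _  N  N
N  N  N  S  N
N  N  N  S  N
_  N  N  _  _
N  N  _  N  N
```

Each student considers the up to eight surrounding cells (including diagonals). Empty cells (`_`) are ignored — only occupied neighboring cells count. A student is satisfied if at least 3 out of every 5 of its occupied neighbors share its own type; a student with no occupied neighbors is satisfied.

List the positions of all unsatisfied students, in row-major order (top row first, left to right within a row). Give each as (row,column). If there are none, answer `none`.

(1,3), (2,2), (3,3), (3,4), (4,4), (4,5)

Row 1: (1,1)S 2/2 satisfied · (1,2)S 2/3 satisfied · (1,3)N 2/4 not · (1,4)N 4/4 satisfied · (1,5)N 3/3 satisfied
Row 2: (2,2)S 2/6 not · (2,4)N 6/7 satisfied · (2,5)N 4/5 satisfied
Row 3: (3,1)N 3/4 satisfied · (3,2)N 5/6 satisfied · (3,3)N 4/7 not · (3,4)S 1/7 not · (3,5)N 3/5 satisfied
Row 4: (4,1)N 4/4 satisfied · (4,2)N 7/7 satisfied · (4,3)N 5/7 satisfied · (4,4)S 1/6 not · (4,5)N 1/3 not
Row 5: (5,2)N 6/6 satisfied · (5,3)N 5/6 satisfied
Row 6: (6,1)N 2/2 satisfied · (6,2)N 3/3 satisfied · (6,4)N 2/2 satisfied · (6,5)N 1/1 satisfied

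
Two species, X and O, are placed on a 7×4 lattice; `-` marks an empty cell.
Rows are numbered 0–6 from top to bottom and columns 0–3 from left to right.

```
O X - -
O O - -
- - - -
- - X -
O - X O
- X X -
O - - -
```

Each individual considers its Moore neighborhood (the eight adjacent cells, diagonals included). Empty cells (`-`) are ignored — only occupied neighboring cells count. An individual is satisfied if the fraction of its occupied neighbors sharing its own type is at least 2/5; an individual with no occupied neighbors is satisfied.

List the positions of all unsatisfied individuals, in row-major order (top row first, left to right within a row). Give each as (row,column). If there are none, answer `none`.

(0,1), (4,0), (4,3), (6,0)

(0,0)O 2/3 ✓
(0,1)X 0/3 ✗
(1,0)O 2/3 ✓
(1,1)O 2/3 ✓
(3,2)X 1/2 ✓
(4,0)O 0/1 ✗
(4,2)X 3/4 ✓
(4,3)O 0/3 ✗
(5,1)X 2/4 ✓
(5,2)X 2/3 ✓
(6,0)O 0/1 ✗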